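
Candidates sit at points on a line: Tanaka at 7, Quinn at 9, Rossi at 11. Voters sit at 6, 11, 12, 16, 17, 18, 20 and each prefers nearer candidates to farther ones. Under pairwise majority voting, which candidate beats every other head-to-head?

Rossi

With single-peaked preferences on a line, the Condorcet winner is the candidate closest to the median voter.
The median voter (position 16) is closest to Rossi at 11.
Check: Rossi vs Quinn — voters closer to Rossi: 6 of 7.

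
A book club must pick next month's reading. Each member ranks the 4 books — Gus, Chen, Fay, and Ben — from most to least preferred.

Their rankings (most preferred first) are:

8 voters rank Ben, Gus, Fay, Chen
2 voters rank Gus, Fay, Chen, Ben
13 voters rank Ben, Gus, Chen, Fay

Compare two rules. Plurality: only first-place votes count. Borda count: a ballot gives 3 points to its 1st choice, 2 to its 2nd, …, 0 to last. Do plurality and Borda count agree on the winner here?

Plurality first-place counts: Gus 2, Chen 0, Fay 0, Ben 21 → Ben.
Borda totals: Gus 48, Chen 15, Fay 12, Ben 63 → Ben.
The two rules agree on Ben.

Yes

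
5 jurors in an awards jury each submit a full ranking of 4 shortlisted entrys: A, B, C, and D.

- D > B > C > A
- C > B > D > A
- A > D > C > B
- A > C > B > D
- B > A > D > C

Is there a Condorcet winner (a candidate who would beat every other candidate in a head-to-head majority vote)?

Head-to-head results (5 voters total):
A vs B: B wins 3–2.
A vs C: A wins 3–2.
A vs D: A wins 3–2.
B vs C: C wins 3–2.
B vs D: B wins 3–2.
C vs D: D wins 3–2.
No candidate beats all others: A beats C beats B beats A, a majority cycle.

No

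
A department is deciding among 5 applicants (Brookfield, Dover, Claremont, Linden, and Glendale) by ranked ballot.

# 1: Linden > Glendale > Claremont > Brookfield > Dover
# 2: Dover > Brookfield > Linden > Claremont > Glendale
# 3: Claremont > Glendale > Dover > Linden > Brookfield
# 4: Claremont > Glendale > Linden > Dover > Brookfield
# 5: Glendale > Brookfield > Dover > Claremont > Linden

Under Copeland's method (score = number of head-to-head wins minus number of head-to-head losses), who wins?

Claremont

Pairwise results:
  Brookfield vs Dover: Dover wins 3–2.
  Brookfield vs Claremont: Claremont wins 3–2.
  Brookfield vs Linden: Linden wins 3–2.
  Brookfield vs Glendale: Glendale wins 4–1.
  Dover vs Claremont: Claremont wins 3–2.
  Dover vs Linden: Dover wins 3–2.
  Dover vs Glendale: Glendale wins 4–1.
  Claremont vs Linden: Claremont wins 3–2.
  Claremont vs Glendale: Claremont wins 3–2.
  Linden vs Glendale: Glendale wins 3–2.
Copeland scores (wins − losses):
  Brookfield: 0 − 4 = -4
  Dover: 2 − 2 = 0
  Claremont: 4 − 0 = 4
  Linden: 1 − 3 = -2
  Glendale: 3 − 1 = 2
Claremont has the best Copeland score.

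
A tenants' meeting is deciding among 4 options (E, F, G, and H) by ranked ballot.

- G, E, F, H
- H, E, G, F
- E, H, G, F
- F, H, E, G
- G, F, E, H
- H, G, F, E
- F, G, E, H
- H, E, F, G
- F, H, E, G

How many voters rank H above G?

6

Ballots ranking H above G: 6.
Ballots ranking G above H: 3.
So 6 of 9 voters prefer H to G.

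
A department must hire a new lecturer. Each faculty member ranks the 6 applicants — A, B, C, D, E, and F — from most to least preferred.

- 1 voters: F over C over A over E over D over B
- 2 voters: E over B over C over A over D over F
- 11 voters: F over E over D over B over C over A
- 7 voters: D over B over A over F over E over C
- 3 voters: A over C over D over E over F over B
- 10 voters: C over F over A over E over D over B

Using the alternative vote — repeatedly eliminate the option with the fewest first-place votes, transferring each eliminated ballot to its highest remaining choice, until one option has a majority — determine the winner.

F

Round 1: F 12, C 10, D 7, A 3, E 2, B 0. B has the fewest and is eliminated.
Round 2: F 12, C 10, D 7, A 3, E 2. E has the fewest and is eliminated.
Round 3: C 12, F 12, D 7, A 3. A has the fewest and is eliminated.
Round 4: C 15, F 12, D 7. D has the fewest and is eliminated.
Round 5: F 19, C 15. F has a majority.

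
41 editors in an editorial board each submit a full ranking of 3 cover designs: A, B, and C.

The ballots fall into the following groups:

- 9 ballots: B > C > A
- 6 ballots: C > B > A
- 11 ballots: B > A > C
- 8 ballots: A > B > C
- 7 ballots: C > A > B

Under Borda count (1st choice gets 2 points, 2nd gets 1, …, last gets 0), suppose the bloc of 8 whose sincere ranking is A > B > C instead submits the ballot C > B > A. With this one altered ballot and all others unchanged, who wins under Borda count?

Borda totals with the altered ballot: A 18, B 54, C 51.
The winner is unchanged: still B.

B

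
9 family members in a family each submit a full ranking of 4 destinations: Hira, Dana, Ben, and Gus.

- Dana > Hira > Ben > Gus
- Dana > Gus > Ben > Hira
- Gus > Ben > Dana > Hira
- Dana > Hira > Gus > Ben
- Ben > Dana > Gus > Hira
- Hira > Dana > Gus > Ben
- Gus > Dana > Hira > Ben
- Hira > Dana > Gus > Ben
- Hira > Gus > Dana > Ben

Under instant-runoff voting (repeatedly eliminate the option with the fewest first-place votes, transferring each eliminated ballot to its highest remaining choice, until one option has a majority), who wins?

Round 1: Hira 3, Dana 3, Gus 2, Ben 1. Ben has the fewest and is eliminated.
Round 2: Dana 4, Hira 3, Gus 2. Gus has the fewest and is eliminated.
Round 3: Dana 6, Hira 3. Dana has a majority.

Dana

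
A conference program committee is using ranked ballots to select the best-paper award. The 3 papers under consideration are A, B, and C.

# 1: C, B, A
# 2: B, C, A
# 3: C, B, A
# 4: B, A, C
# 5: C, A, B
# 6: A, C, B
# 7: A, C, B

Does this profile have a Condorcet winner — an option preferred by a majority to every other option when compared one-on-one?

Head-to-head results (7 voters total):
A vs B: B wins 4–3.
A vs C: C wins 4–3.
B vs C: C wins 5–2.
C beats each rival — A (4–3), B (5–2) — so C is the Condorcet winner.

Yes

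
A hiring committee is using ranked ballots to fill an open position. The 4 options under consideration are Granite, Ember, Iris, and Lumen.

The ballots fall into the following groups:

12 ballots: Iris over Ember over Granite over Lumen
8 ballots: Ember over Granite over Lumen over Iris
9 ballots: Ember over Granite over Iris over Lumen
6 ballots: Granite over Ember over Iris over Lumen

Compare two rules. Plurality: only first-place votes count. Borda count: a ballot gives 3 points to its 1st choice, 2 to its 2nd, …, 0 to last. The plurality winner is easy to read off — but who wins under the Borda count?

Ember

Plurality first-place counts: Granite 6, Ember 17, Iris 12, Lumen 0 → Ember.
Borda totals: Granite 64, Ember 87, Iris 51, Lumen 8 → Ember.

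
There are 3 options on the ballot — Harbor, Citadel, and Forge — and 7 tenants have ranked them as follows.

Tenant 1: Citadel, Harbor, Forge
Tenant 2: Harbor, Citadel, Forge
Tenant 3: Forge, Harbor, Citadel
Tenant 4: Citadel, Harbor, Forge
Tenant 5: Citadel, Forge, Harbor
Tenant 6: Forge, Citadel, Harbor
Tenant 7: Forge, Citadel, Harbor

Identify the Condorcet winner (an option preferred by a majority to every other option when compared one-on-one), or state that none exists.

Citadel

Head-to-head results (7 voters total):
Harbor vs Citadel: Citadel wins 5–2.
Harbor vs Forge: Forge wins 4–3.
Citadel vs Forge: Citadel wins 4–3.
Citadel beats each rival — Harbor (5–2), Forge (4–3) — so Citadel is the Condorcet winner.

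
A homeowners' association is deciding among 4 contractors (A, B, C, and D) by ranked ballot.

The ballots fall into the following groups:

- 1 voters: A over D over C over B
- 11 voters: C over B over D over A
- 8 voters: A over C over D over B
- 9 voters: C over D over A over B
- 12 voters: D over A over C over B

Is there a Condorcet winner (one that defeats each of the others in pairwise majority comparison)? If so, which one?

Head-to-head results (41 voters total):
A vs B: A wins 30–11.
A vs C: A wins 21–20.
A vs D: D wins 32–9.
B vs C: C wins 41–0.
B vs D: D wins 30–11.
C vs D: C wins 28–13.
No candidate beats all others: A beats C beats D beats A, a majority cycle.

No Condorcet winner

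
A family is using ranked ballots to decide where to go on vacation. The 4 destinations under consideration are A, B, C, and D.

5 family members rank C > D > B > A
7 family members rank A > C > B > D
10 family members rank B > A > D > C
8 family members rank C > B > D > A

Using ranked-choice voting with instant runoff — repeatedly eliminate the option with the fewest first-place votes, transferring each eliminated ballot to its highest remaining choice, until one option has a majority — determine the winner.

C

Round 1: C 13, B 10, A 7, D 0. D has the fewest and is eliminated.
Round 2: C 13, B 10, A 7. A has the fewest and is eliminated.
Round 3: C 20, B 10. C has a majority.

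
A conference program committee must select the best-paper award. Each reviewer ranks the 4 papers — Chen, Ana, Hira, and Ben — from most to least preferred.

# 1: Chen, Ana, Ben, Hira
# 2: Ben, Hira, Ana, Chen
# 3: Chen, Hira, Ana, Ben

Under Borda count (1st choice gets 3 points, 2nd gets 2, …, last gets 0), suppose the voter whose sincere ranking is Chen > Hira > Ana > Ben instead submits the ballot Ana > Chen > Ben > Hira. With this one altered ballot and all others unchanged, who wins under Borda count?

Borda totals with the altered ballot: Chen 5, Ana 6, Hira 2, Ben 5.
The switch changes the winner from Chen to Ana.

Ana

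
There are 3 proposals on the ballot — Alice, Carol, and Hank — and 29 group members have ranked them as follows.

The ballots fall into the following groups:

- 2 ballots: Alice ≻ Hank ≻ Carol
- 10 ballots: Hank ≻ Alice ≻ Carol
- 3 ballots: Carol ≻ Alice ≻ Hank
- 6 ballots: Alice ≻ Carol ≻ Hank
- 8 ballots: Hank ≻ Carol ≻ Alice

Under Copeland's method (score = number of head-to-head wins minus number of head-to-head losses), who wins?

Hank

Pairwise results:
  Alice vs Carol: Alice wins 18–11.
  Alice vs Hank: Hank wins 18–11.
  Carol vs Hank: Hank wins 20–9.
Copeland scores (wins − losses):
  Alice: 1 − 1 = 0
  Carol: 0 − 2 = -2
  Hank: 2 − 0 = 2
Hank has the best Copeland score.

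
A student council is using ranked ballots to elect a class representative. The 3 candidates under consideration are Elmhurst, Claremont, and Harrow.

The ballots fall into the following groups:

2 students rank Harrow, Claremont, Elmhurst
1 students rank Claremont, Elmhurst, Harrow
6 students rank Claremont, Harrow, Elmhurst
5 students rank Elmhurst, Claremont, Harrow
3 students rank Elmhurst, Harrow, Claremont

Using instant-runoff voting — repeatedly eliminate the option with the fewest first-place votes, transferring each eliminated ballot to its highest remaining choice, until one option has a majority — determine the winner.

Round 1: Elmhurst 8, Claremont 7, Harrow 2. Harrow has the fewest and is eliminated.
Round 2: Claremont 9, Elmhurst 8. Claremont has a majority.

Claremont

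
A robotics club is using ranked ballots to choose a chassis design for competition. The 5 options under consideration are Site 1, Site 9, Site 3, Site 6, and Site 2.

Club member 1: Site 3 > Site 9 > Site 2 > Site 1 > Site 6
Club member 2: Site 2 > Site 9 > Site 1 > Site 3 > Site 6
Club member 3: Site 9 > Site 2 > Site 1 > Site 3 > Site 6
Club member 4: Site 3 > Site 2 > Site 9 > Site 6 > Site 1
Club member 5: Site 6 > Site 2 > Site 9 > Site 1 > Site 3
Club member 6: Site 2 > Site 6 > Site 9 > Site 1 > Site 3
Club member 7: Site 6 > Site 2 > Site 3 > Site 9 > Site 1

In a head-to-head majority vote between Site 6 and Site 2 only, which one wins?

Ballots ranking Site 6 above Site 2: 2.
Ballots ranking Site 2 above Site 6: 5.
Site 2 wins the head-to-head, 5–2.

Site 2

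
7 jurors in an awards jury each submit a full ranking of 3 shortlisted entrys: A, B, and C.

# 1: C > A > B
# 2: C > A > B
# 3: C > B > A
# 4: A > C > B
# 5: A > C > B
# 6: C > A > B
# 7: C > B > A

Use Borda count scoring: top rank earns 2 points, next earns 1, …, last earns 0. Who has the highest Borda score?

C

Borda scores:
  A: 1 + 1 + 0 + 2 + 2 + 1 + 0 = 7
  B: 0 + 0 + 1 + 0 + 0 + 0 + 1 = 2
  C: 2 + 2 + 2 + 1 + 1 + 2 + 2 = 12
C has the highest total.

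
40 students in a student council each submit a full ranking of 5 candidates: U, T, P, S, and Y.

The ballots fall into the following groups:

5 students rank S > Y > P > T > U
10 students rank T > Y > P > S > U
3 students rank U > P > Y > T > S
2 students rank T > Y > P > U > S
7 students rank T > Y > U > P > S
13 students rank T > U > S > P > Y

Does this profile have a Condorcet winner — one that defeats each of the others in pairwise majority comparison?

Head-to-head results (40 voters total):
U vs T: T wins 37–3.
U vs P: U wins 23–17.
U vs S: U wins 25–15.
U vs Y: Y wins 24–16.
T vs P: T wins 32–8.
T vs S: T wins 35–5.
T vs Y: T wins 32–8.
P vs S: P wins 22–18.
P vs Y: Y wins 24–16.
S vs Y: Y wins 22–18.
T beats each rival — U (37–3), P (32–8), S (35–5), Y (32–8) — so T is the Condorcet winner.

Yes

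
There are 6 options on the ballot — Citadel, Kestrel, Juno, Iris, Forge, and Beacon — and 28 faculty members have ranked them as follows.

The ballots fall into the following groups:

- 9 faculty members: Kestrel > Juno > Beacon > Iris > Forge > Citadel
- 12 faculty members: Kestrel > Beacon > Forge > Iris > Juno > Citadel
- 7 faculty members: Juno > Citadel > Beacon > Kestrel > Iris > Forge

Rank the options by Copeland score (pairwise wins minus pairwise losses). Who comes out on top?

Kestrel

Pairwise results:
  Citadel vs Kestrel: Kestrel wins 21–7.
  Citadel vs Juno: Juno wins 28–0.
  Citadel vs Iris: Iris wins 21–7.
  Citadel vs Forge: Forge wins 21–7.
  Citadel vs Beacon: Beacon wins 21–7.
  Kestrel vs Juno: Kestrel wins 21–7.
  Kestrel vs Iris: Kestrel wins 28–0.
  Kestrel vs Forge: Kestrel wins 28–0.
  Kestrel vs Beacon: Kestrel wins 21–7.
  Juno vs Iris: Juno wins 16–12.
  Juno vs Forge: Juno wins 16–12.
  Juno vs Beacon: Juno wins 16–12.
  Iris vs Forge: Iris wins 16–12.
  Iris vs Beacon: Beacon wins 28–0.
  Forge vs Beacon: Beacon wins 28–0.
Copeland scores (wins − losses):
  Citadel: 0 − 5 = -5
  Kestrel: 5 − 0 = 5
  Juno: 4 − 1 = 3
  Iris: 2 − 3 = -1
  Forge: 1 − 4 = -3
  Beacon: 3 − 2 = 1
Kestrel has the best Copeland score.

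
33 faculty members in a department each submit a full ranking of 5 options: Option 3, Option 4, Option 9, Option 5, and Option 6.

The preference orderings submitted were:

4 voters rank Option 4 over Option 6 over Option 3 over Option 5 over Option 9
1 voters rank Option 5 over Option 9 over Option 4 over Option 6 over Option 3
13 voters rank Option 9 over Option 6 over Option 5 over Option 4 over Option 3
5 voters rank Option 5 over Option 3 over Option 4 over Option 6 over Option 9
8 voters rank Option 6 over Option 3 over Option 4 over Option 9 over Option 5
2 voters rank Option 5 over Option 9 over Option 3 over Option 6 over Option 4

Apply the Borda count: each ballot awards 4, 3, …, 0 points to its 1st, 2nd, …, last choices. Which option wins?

Option 6

Borda scores:
  Option 3: 4·2 + 0 + 13·0 + 5·3 + 8·3 + 2·2 = 51
  Option 4: 4·4 + 2 + 13·1 + 5·2 + 8·2 + 2·0 = 57
  Option 9: 4·0 + 3 + 13·4 + 5·0 + 8·1 + 2·3 = 69
  Option 5: 4·1 + 4 + 13·2 + 5·4 + 8·0 + 2·4 = 62
  Option 6: 4·3 + 1 + 13·3 + 5·1 + 8·4 + 2·1 = 91
Option 6 has the highest total.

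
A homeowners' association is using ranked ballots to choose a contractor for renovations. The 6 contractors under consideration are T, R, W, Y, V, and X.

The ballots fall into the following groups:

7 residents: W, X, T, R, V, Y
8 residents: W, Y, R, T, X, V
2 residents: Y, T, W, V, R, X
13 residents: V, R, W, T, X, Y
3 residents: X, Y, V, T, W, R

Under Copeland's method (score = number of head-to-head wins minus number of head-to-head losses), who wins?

Pairwise results:
  T vs R: R wins 21–12.
  T vs W: W wins 28–5.
  T vs Y: T wins 20–13.
  T vs V: T wins 17–16.
  T vs X: T wins 23–10.
  R vs W: W wins 20–13.
  R vs Y: R wins 20–13.
  R vs V: V wins 18–15.
  R vs X: R wins 23–10.
  W vs Y: W wins 28–5.
  W vs V: W wins 17–16.
  W vs X: W wins 30–3.
  Y vs V: V wins 20–13.
  Y vs X: X wins 23–10.
  V vs X: X wins 18–15.
Copeland scores (wins − losses):
  T: 3 − 2 = 1
  R: 3 − 2 = 1
  W: 5 − 0 = 5
  Y: 0 − 5 = -5
  V: 2 − 3 = -1
  X: 2 − 3 = -1
W has the best Copeland score.

W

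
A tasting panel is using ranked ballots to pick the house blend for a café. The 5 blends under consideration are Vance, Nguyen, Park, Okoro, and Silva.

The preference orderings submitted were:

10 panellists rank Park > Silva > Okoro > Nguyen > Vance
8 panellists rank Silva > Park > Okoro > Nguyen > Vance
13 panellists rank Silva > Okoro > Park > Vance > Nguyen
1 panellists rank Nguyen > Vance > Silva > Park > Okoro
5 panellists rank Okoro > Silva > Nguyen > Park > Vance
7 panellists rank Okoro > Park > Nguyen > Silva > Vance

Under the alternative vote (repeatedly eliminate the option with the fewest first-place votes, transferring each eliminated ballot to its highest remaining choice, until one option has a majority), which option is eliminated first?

Vance

Round 1: Silva 21, Okoro 12, Park 10, Nguyen 1, Vance 0. Vance has the fewest and is eliminated.
Round 2: Silva 21, Okoro 12, Park 10, Nguyen 1. Nguyen has the fewest and is eliminated.
Round 3: Silva 22, Okoro 12, Park 10. Park has the fewest and is eliminated.
Round 4: Silva 32, Okoro 12. Silva has a majority.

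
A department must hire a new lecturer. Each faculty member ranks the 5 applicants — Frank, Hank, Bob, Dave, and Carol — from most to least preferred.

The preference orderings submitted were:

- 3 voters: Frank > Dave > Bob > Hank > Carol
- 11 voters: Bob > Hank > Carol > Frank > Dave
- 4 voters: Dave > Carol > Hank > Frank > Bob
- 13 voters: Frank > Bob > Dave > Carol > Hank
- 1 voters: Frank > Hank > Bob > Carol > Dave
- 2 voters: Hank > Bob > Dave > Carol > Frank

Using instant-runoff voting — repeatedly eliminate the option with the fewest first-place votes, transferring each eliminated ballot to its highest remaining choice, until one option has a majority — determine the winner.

Frank

Round 1: Frank 17, Bob 11, Dave 4, Hank 2, Carol 0. Carol has the fewest and is eliminated.
Round 2: Frank 17, Bob 11, Dave 4, Hank 2. Hank has the fewest and is eliminated.
Round 3: Frank 17, Bob 13, Dave 4. Dave has the fewest and is eliminated.
Round 4: Frank 21, Bob 13. Frank has a majority.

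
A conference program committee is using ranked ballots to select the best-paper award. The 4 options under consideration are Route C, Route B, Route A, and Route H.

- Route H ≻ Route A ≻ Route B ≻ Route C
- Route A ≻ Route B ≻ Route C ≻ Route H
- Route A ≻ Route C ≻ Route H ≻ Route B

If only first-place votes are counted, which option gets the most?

Route A

First-place vote totals:
  Route C: 0
  Route B: 0
  Route A: 2
  Route H: 1
Route A has the most first-place votes.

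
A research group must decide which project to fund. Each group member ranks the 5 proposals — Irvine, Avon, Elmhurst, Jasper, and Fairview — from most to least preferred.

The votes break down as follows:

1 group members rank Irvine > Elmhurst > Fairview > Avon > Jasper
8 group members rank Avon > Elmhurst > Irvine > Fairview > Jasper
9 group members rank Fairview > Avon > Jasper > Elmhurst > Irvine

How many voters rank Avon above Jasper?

18

Ballots ranking Avon above Jasper: 1+8+9 = 18.
Ballots ranking Jasper above Avon: 0.
So 18 of 18 voters prefer Avon to Jasper.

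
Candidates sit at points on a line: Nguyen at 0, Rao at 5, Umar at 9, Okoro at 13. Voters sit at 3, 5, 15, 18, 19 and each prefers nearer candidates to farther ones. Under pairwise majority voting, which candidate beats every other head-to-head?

With single-peaked preferences on a line, the Condorcet winner is the candidate closest to the median voter.
The median voter (position 15) is closest to Okoro at 13.
Check: Okoro vs Umar — voters closer to Okoro: 3 of 5.

Okoro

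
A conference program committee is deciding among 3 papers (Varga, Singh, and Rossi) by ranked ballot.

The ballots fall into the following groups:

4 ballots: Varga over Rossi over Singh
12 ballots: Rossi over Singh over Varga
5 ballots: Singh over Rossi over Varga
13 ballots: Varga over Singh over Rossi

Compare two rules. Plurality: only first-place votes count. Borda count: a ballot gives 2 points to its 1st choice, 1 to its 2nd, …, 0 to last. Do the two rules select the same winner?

Plurality first-place counts: Varga 17, Singh 5, Rossi 12 → Varga.
Borda totals: Varga 34, Singh 35, Rossi 33 → Singh.
The two rules disagree: plurality picks Varga, Borda picks Singh.

No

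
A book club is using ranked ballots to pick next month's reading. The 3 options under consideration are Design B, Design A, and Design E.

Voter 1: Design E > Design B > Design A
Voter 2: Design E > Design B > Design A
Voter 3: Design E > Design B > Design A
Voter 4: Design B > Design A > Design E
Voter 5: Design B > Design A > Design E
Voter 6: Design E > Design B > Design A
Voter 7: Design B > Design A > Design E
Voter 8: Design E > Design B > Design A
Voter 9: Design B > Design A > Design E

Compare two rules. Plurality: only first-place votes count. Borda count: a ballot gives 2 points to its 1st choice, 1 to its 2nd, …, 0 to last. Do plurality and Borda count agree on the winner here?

Plurality first-place counts: Design B 4, Design A 0, Design E 5 → Design E.
Borda totals: Design B 13, Design A 4, Design E 10 → Design B.
The two rules disagree: plurality picks Design E, Borda picks Design B.

No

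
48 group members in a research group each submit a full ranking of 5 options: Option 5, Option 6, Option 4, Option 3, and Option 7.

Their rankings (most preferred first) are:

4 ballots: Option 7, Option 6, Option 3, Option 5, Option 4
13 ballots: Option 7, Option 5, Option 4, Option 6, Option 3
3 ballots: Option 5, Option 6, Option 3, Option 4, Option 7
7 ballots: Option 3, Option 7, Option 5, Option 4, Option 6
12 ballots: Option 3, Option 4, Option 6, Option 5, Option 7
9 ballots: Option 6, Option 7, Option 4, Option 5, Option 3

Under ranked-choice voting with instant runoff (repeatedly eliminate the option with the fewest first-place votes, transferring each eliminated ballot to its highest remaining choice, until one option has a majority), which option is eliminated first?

Round 1: Option 3 19, Option 7 17, Option 6 9, Option 5 3, Option 4 0. Option 4 has the fewest and is eliminated.
Round 2: Option 3 19, Option 7 17, Option 6 9, Option 5 3. Option 5 has the fewest and is eliminated.
Round 3: Option 3 19, Option 7 17, Option 6 12. Option 6 has the fewest and is eliminated.
Round 4: Option 7 26, Option 3 22. Option 7 has a majority.

Option 4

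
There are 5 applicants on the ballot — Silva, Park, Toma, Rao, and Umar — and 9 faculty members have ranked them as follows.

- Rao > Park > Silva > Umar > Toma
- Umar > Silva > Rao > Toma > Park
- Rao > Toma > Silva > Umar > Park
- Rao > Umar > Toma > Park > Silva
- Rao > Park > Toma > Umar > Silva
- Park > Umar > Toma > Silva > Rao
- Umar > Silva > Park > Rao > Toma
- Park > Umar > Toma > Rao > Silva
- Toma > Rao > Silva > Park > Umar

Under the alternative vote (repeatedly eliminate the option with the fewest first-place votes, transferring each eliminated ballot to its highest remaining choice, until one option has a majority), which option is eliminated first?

Silva

Round 1: Rao 4, Park 2, Umar 2, Toma 1, Silva 0. Silva has the fewest and is eliminated.
Round 2: Rao 4, Park 2, Umar 2, Toma 1. Toma has the fewest and is eliminated.
Round 3: Rao 5, Park 2, Umar 2. Rao has a majority.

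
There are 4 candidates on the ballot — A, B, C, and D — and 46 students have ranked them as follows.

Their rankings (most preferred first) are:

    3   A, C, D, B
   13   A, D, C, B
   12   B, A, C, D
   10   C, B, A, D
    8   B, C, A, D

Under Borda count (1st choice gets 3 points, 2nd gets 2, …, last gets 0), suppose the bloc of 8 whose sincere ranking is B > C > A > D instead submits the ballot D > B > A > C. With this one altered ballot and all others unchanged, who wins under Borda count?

Borda totals with the altered ballot: A 90, B 72, C 61, D 53.
The winner is unchanged: still A.

A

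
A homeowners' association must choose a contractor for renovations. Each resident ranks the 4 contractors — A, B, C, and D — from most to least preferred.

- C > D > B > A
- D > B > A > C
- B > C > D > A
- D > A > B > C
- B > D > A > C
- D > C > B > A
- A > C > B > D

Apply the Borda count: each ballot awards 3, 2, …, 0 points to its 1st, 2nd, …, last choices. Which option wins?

D

Borda scores:
  A: 0 + 1 + 0 + 2 + 1 + 0 + 3 = 7
  B: 1 + 2 + 3 + 1 + 3 + 1 + 1 = 12
  C: 3 + 0 + 2 + 0 + 0 + 2 + 2 = 9
  D: 2 + 3 + 1 + 3 + 2 + 3 + 0 = 14
D has the highest total.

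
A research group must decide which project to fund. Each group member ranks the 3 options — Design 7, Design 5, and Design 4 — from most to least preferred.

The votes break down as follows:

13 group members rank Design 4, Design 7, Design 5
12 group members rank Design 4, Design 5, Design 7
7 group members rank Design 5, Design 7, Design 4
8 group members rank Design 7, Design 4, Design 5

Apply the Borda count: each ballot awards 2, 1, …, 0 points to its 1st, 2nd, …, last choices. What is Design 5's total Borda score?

26

Borda scores:
  Design 7: 13·1 + 12·0 + 7·1 + 8·2 = 36
  Design 5: 13·0 + 12·1 + 7·2 + 8·0 = 26
  Design 4: 13·2 + 12·2 + 7·0 + 8·1 = 58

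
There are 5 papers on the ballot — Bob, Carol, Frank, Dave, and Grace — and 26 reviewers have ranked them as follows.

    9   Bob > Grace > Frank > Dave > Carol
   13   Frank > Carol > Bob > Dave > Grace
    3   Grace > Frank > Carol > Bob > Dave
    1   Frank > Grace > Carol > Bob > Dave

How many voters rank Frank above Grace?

Ballots ranking Frank above Grace: 13+1 = 14.
Ballots ranking Grace above Frank: 9+3 = 12.
So 14 of 26 voters prefer Frank to Grace.

14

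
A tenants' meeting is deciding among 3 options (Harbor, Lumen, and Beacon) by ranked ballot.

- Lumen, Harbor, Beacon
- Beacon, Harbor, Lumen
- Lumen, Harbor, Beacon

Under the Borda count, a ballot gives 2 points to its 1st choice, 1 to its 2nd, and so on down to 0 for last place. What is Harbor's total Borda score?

Borda scores:
  Harbor: 1 + 1 + 1 = 3
  Lumen: 2 + 0 + 2 = 4
  Beacon: 0 + 2 + 0 = 2

3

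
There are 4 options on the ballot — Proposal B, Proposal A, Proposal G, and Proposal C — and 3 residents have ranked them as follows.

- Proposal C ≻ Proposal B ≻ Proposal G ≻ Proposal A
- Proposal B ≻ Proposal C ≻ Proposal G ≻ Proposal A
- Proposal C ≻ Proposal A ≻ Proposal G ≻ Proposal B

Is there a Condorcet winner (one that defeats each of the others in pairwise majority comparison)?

Head-to-head results (3 voters total):
Proposal B vs Proposal A: Proposal B wins 2–1.
Proposal B vs Proposal G: Proposal B wins 2–1.
Proposal B vs Proposal C: Proposal C wins 2–1.
Proposal A vs Proposal G: Proposal G wins 2–1.
Proposal A vs Proposal C: Proposal C wins 3–0.
Proposal G vs Proposal C: Proposal C wins 3–0.
Proposal C beats each rival — Proposal B (2–1), Proposal A (3–0), Proposal G (3–0) — so Proposal C is the Condorcet winner.

Yes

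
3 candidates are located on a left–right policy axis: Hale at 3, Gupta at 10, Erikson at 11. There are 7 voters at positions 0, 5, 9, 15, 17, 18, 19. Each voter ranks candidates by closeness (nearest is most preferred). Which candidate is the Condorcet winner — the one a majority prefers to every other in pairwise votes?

With single-peaked preferences on a line, the Condorcet winner is the candidate closest to the median voter.
The median voter (position 15) is closest to Erikson at 11.
Check: Erikson vs Hale — voters closer to Erikson: 5 of 7.

Erikson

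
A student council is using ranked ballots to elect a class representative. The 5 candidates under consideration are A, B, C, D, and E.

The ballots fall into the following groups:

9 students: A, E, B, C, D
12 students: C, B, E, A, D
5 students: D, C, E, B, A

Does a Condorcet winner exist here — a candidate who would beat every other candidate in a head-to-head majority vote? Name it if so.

C

Head-to-head results (26 voters total):
A vs B: B wins 17–9.
A vs C: C wins 17–9.
A vs D: A wins 21–5.
A vs E: E wins 17–9.
B vs C: C wins 17–9.
B vs D: B wins 21–5.
B vs E: E wins 14–12.
C vs D: C wins 21–5.
C vs E: C wins 17–9.
D vs E: E wins 21–5.
C beats each rival — A (17–9), B (17–9), D (21–5), E (17–9) — so C is the Condorcet winner.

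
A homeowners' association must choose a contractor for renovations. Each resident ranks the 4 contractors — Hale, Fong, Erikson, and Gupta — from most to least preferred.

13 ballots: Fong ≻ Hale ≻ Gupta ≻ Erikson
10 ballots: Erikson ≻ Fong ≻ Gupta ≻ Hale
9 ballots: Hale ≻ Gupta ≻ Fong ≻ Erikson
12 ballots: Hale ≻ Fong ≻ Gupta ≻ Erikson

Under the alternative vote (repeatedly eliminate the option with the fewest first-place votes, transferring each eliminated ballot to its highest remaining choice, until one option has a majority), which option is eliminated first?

Round 1: Hale 21, Fong 13, Erikson 10, Gupta 0. Gupta has the fewest and is eliminated.
Round 2: Hale 21, Fong 13, Erikson 10. Erikson has the fewest and is eliminated.
Round 3: Fong 23, Hale 21. Fong has a majority.

Gupta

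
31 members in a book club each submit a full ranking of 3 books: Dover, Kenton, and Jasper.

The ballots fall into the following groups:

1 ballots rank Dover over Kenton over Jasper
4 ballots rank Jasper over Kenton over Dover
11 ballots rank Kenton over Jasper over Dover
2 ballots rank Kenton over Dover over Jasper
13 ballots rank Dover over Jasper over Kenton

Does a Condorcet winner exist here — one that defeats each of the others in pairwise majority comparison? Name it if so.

There is no Condorcet winner

Head-to-head results (31 voters total):
Dover vs Kenton: Kenton wins 17–14.
Dover vs Jasper: Dover wins 16–15.
Kenton vs Jasper: Jasper wins 17–14.
No candidate beats all others: Dover beats Jasper beats Kenton beats Dover, a majority cycle.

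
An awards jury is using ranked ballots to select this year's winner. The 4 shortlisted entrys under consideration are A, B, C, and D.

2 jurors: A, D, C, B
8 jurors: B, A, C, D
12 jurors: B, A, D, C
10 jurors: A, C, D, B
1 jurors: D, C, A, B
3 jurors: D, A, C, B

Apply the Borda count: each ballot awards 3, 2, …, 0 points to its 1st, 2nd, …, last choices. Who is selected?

Borda scores:
  A: 2·3 + 8·2 + 12·2 + 10·3 + 1 + 3·2 = 83
  B: 2·0 + 8·3 + 12·3 + 10·0 + 0 + 3·0 = 60
  C: 2·1 + 8·1 + 12·0 + 10·2 + 2 + 3·1 = 35
  D: 2·2 + 8·0 + 12·1 + 10·1 + 3 + 3·3 = 38
A has the highest total.

A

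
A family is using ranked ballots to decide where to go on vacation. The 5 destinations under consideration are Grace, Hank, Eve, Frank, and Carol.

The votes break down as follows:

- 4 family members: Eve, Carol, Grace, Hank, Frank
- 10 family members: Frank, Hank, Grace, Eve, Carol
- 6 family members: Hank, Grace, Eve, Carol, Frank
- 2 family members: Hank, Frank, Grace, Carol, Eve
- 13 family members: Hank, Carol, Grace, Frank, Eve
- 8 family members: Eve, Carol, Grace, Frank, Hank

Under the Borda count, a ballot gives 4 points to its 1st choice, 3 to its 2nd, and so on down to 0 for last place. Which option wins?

Hank

Borda scores:
  Grace: 4·2 + 10·2 + 6·3 + 2·2 + 13·2 + 8·2 = 92
  Hank: 4·1 + 10·3 + 6·4 + 2·4 + 13·4 + 8·0 = 118
  Eve: 4·4 + 10·1 + 6·2 + 2·0 + 13·0 + 8·4 = 70
  Frank: 4·0 + 10·4 + 6·0 + 2·3 + 13·1 + 8·1 = 67
  Carol: 4·3 + 10·0 + 6·1 + 2·1 + 13·3 + 8·3 = 83
Hank has the highest total.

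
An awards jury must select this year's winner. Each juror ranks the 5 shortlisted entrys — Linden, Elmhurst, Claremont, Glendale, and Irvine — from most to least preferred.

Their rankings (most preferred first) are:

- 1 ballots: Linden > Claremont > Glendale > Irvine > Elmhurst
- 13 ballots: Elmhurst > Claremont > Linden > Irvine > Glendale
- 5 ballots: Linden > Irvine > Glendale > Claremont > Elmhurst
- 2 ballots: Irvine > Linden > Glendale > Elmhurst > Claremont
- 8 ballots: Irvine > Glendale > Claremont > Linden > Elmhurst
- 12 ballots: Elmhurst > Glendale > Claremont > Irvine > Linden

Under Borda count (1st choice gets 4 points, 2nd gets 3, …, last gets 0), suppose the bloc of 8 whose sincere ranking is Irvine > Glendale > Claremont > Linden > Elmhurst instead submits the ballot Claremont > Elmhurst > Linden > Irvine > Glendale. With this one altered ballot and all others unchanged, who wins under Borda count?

Borda totals with the altered ballot: Linden 72, Elmhurst 126, Claremont 103, Glendale 52, Irvine 57.
The winner is unchanged: still Elmhurst.

Elmhurst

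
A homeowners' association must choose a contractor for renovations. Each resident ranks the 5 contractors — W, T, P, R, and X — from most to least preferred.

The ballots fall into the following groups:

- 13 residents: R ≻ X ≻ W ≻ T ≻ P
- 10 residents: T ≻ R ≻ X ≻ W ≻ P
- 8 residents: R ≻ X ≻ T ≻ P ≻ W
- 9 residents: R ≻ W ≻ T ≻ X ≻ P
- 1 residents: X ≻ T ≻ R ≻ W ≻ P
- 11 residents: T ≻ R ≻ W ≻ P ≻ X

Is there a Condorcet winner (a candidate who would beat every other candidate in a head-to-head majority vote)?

Yes

Head-to-head results (52 voters total):
W vs T: T wins 30–22.
W vs P: W wins 44–8.
W vs R: R wins 52–0.
W vs X: X wins 32–20.
T vs P: T wins 52–0.
T vs R: R wins 30–22.
T vs X: T wins 30–22.
P vs R: R wins 52–0.
P vs X: X wins 41–11.
R vs X: R wins 51–1.
R beats each rival — W (52–0), T (30–22), P (52–0), X (51–1) — so R is the Condorcet winner.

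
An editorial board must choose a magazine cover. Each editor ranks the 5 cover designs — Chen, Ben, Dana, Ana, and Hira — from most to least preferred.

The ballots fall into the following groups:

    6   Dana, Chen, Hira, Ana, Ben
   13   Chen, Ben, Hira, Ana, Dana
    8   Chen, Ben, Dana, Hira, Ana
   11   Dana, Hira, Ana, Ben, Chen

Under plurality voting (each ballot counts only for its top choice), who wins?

Chen

First-place vote totals:
  Chen: 21
  Ben: 0
  Dana: 17
  Ana: 0
  Hira: 0
Chen has the most first-place votes.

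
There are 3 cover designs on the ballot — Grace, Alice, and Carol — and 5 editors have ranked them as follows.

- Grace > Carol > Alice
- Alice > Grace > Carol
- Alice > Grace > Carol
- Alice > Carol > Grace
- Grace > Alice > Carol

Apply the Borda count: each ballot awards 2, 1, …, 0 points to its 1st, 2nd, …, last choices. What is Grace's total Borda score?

Borda scores:
  Grace: 2 + 1 + 1 + 0 + 2 = 6
  Alice: 0 + 2 + 2 + 2 + 1 = 7
  Carol: 1 + 0 + 0 + 1 + 0 = 2

6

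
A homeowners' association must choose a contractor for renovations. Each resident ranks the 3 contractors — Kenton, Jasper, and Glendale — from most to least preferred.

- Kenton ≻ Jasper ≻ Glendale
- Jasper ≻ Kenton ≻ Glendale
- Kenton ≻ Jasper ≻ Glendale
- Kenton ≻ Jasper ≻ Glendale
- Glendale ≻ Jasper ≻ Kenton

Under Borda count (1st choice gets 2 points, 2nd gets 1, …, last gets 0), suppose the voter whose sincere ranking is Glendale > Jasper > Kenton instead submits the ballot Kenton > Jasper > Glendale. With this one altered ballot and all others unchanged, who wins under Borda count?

Kenton

Borda totals with the altered ballot: Kenton 9, Jasper 6, Glendale 0.
The winner is unchanged: still Kenton.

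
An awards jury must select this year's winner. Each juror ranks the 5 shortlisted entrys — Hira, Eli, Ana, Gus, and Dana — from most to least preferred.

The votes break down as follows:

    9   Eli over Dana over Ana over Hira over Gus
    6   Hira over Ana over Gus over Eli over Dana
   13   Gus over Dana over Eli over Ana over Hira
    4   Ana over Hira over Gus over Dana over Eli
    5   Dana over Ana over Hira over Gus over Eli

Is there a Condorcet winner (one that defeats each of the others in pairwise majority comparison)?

Head-to-head results (37 voters total):
Hira vs Eli: Eli wins 22–15.
Hira vs Ana: Ana wins 31–6.
Hira vs Gus: Hira wins 24–13.
Hira vs Dana: Dana wins 27–10.
Eli vs Ana: Eli wins 22–15.
Eli vs Gus: Gus wins 28–9.
Eli vs Dana: Dana wins 22–15.
Ana vs Gus: Ana wins 24–13.
Ana vs Dana: Dana wins 27–10.
Gus vs Dana: Gus wins 23–14.
No candidate beats all others: Hira beats Gus beats Eli beats Hira, a majority cycle.

No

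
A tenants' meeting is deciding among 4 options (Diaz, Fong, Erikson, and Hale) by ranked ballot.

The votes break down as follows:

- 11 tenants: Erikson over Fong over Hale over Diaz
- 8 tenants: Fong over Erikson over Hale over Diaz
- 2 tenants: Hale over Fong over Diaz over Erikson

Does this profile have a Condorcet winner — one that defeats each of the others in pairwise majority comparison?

Yes

Head-to-head results (21 voters total):
Diaz vs Fong: Fong wins 21–0.
Diaz vs Erikson: Erikson wins 19–2.
Diaz vs Hale: Hale wins 21–0.
Fong vs Erikson: Erikson wins 11–10.
Fong vs Hale: Fong wins 19–2.
Erikson vs Hale: Erikson wins 19–2.
Erikson beats each rival — Diaz (19–2), Fong (11–10), Hale (19–2) — so Erikson is the Condorcet winner.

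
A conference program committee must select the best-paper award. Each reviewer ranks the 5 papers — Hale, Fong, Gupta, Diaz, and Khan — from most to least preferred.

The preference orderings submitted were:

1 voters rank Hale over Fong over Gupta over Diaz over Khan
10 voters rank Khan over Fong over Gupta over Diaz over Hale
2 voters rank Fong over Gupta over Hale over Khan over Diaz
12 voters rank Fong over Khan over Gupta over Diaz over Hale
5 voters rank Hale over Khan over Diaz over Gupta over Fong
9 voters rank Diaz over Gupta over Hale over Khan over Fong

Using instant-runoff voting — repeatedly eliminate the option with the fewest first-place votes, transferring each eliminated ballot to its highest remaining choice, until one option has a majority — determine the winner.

Khan

Round 1: Fong 14, Khan 10, Diaz 9, Hale 6, Gupta 0. Gupta has the fewest and is eliminated.
Round 2: Fong 14, Khan 10, Diaz 9, Hale 6. Hale has the fewest and is eliminated.
Round 3: Fong 15, Khan 15, Diaz 9. Diaz has the fewest and is eliminated.
Round 4: Khan 24, Fong 15. Khan has a majority.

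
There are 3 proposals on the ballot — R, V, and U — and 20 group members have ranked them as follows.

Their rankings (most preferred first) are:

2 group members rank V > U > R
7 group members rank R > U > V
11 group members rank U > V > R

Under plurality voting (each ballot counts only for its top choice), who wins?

U

First-place vote totals:
  R: 7
  V: 2
  U: 11
U has the most first-place votes.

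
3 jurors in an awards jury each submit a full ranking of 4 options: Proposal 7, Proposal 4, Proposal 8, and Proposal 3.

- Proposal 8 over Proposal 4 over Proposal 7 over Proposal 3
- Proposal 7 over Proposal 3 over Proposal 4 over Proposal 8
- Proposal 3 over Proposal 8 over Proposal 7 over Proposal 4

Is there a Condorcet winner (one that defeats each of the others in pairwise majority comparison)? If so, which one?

Head-to-head results (3 voters total):
Proposal 7 vs Proposal 4: Proposal 7 wins 2–1.
Proposal 7 vs Proposal 8: Proposal 8 wins 2–1.
Proposal 7 vs Proposal 3: Proposal 7 wins 2–1.
Proposal 4 vs Proposal 8: Proposal 8 wins 2–1.
Proposal 4 vs Proposal 3: Proposal 3 wins 2–1.
Proposal 8 vs Proposal 3: Proposal 3 wins 2–1.
No candidate beats all others: Proposal 7 beats Proposal 3 beats Proposal 8 beats Proposal 7, a majority cycle.

No Condorcet winner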